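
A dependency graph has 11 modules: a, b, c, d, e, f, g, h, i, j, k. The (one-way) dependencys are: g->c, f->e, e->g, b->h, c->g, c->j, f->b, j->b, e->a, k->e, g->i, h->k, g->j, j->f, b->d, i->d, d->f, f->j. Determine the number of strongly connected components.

{b, c, d, e, f, g, h, i, j, k} are all mutually reachable — one SCC of size 10.
{a} is an SCC by itself.
That gives 2 strongly connected components.

2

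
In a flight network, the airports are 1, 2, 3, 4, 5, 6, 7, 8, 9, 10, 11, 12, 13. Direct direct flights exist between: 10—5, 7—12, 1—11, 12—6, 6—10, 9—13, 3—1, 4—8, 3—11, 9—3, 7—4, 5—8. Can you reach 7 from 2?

No

The component containing 2 is {2}, and 7 is not in it.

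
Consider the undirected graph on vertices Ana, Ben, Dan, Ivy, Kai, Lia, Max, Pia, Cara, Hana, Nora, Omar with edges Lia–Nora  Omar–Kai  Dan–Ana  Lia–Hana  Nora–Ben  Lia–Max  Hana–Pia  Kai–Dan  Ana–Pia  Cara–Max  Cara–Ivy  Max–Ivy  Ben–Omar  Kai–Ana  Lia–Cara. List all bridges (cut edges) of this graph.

The edges on the cycle Kai-Dan-Ana-Kai are not bridges since each lies on that cycle.
Every edge lies on some cycle, so there are no bridges.

none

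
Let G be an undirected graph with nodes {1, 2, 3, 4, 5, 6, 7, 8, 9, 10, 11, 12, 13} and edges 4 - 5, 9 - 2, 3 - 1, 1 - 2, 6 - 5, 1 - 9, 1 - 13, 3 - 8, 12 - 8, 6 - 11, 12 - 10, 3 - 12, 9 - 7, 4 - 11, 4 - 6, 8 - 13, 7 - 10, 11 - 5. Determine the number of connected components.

Starting from 4 we can reach 4, 5, 6, 11. That is one component of size 4.
Starting from 1 we can reach 1, 2, 3, 7, 8, 9, 10, 12, 13. That is one component of size 9.
Total: 2 components.

2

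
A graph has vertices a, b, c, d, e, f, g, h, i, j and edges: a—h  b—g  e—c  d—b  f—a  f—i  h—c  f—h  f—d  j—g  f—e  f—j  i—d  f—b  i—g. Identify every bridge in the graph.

none

The edges on the cycle f-j-g-b-f are not bridges since each lies on that cycle.
Every edge lies on some cycle, so there are no bridges.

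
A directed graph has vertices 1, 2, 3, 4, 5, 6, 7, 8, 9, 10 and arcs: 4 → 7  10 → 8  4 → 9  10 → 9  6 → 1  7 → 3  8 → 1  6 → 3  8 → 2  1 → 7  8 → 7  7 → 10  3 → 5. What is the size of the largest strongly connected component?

{1, 7, 8, 10} are all mutually reachable — one SCC of size 4.
{3} is an SCC by itself.
{4} is an SCC by itself.
{2} is an SCC by itself.
{5} is an SCC by itself.
(and 2 more singleton SCCs)
The largest has 4 vertices.

4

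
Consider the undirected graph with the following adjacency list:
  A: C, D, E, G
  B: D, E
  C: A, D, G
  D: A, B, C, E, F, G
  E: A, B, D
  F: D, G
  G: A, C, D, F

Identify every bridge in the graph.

The edges on the cycle C-A-D-G-C are not bridges since each lies on that cycle.
Every edge lies on some cycle, so there are no bridges.

none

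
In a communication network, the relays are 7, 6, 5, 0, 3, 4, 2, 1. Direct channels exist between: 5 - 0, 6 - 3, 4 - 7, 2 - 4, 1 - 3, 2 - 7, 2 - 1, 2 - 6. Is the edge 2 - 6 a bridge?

After removing 2 - 6, the path 2-1-3-6 still connects them, so the edge is not a bridge.

No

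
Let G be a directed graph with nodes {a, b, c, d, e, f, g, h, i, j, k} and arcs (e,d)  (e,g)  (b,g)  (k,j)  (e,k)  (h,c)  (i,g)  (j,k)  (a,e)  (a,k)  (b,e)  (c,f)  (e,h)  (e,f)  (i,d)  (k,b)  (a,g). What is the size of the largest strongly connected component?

4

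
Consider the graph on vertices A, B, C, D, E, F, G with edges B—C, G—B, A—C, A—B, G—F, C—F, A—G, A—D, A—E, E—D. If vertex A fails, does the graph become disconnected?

Deleting A raises the number of components from 1 to 2, so A is a cut vertex.

Yes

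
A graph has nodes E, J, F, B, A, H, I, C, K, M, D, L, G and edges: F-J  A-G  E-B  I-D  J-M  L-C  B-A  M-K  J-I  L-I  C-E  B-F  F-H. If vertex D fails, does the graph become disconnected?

No

Deleting D leaves 1 component (was 1), so D is not a cut vertex.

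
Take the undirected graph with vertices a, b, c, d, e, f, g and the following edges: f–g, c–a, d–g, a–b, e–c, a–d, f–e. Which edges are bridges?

a-b

The edges on the cycle f-e-c-a-d-g-f are not bridges since each lies on that cycle.
But removing a–b disconnects a from b — this is a bridge.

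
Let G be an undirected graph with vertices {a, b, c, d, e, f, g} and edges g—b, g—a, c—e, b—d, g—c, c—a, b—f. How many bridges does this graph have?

4

The edges on the cycle g-c-a-g are not bridges since each lies on that cycle.
But removing b—f disconnects b from f; removing c—e disconnects c from e; removing b—d disconnects b from d; removing g—b disconnects g from b — these are bridges.
That makes 4 bridges.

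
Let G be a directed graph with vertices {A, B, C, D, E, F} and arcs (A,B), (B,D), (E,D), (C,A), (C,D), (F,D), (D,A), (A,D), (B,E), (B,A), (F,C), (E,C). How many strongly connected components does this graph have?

2

{A, B, C, D, E} are all mutually reachable — one SCC of size 5.
{F} is an SCC by itself.
That gives 2 strongly connected components.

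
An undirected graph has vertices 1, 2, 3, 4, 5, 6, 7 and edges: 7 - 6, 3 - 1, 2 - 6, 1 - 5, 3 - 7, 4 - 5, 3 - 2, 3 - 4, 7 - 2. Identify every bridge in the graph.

The edges on the cycle 3-7-6-2-3 are not bridges since each lies on that cycle.
Every edge lies on some cycle, so there are no bridges.

none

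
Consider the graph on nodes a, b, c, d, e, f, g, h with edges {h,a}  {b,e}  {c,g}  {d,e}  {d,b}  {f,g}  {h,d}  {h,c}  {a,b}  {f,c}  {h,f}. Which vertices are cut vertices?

Removing h increases the component count from 1 to 2, so h is a cut vertex.
By contrast removing g leaves 1 component; it is not a cut vertex. No other vertex is a cut vertex either.

h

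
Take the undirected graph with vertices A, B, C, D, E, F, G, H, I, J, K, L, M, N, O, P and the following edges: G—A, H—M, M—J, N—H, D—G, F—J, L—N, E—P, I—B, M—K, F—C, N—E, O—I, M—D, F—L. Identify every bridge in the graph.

A-G, B-I, C-F, D-G, D-M, E-N, E-P, I-O, K-M

The edges on the cycle F-L-N-H-M-J-F are not bridges since each lies on that cycle.
But removing K—M disconnects K from M; removing F—C disconnects F from C; removing E—P disconnects E from P; removing G—A disconnects G from A — these are bridges.
In total 9 edges are bridges.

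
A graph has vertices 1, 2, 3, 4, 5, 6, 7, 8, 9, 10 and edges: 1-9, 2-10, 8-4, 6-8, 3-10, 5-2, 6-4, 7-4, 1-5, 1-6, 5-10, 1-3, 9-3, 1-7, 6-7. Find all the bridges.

none

The edges on the cycle 5-2-10-5 are not bridges since each lies on that cycle.
Every edge lies on some cycle, so there are no bridges.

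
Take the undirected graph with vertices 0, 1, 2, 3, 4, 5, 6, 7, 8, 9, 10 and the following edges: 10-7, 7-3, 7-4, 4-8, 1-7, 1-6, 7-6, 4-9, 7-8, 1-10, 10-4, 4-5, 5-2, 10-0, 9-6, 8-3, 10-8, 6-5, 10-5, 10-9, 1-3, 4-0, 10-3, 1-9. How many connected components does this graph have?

1

Starting from 0 we can reach 0, 1, 2, 3, 4, 5, 6, 7, 8, 9, 10. That is one component of size 11.
Total: 1 component.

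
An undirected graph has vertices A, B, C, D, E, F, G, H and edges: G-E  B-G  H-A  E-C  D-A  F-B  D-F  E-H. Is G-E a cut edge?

No

After removing G-E, the path G-B-F-D-A-H-E still connects them, so the edge is not a bridge.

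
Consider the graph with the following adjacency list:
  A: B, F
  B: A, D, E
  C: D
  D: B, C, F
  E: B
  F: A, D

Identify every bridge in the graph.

B-E, C-D

The edges on the cycle A-F-D-B-A are not bridges since each lies on that cycle.
But removing D-C disconnects D from C; removing B-E disconnects B from E — these are bridges.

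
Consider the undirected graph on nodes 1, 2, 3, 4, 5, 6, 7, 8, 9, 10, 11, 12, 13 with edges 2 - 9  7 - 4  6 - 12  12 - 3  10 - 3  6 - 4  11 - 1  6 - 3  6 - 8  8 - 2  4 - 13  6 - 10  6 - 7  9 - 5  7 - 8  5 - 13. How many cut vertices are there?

1

Removing 6 increases the component count from 2 to 3, so 6 is a cut vertex.
By contrast removing 10 leaves 2 components; it is not a cut vertex. No other vertex is a cut vertex either.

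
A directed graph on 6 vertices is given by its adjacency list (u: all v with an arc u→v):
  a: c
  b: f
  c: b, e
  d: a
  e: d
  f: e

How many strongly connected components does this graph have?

{a, b, c, d, e, f} are all mutually reachable — one SCC of size 6.
That gives 1 strongly connected component.

1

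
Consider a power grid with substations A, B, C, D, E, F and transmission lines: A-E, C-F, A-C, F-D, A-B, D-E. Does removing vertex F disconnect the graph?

No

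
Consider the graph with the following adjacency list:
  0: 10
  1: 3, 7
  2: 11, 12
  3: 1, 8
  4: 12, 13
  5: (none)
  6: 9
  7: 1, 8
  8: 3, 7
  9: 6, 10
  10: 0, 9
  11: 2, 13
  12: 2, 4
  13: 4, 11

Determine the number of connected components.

5 is isolated — a component by itself.
Starting from 1 we can reach 1, 3, 7, 8. That is one component of size 4.
Starting from 0 we can reach 0, 6, 9, 10. That is one component of size 4.
Starting from 2 we can reach 2, 4, 11, 12, 13. That is one component of size 5.
Total: 4 components.

4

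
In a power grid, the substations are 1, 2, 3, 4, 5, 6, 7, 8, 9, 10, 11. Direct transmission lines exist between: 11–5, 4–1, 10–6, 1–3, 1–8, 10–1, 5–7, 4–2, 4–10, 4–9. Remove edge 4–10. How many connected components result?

4 and 10 are still connected via 4-1-10, so the component count stays at 2.

2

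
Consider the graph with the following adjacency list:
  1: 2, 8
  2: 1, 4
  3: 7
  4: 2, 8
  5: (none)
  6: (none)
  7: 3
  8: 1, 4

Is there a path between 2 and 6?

The component containing 2 is {1, 2, 4, 8}, and 6 is not in it.

No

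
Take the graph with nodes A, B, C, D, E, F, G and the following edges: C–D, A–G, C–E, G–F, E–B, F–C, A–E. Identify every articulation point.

C, E

Removing C increases the component count from 1 to 2, so C is a cut vertex.
Removing E increases the component count from 1 to 2, so E is a cut vertex.
By contrast removing A leaves 1 component; it is not a cut vertex. No other vertex is a cut vertex either.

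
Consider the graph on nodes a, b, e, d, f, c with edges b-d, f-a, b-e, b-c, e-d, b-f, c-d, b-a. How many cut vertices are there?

1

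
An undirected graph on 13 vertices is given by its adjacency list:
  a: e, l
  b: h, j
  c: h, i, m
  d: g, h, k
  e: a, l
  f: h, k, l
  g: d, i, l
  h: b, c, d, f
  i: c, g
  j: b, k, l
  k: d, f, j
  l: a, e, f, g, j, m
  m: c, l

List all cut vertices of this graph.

l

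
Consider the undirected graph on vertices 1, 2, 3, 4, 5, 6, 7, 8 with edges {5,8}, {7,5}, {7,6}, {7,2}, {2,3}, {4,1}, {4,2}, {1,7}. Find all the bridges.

The edges on the cycle 4-1-7-2-4 are not bridges since each lies on that cycle.
But removing 2—3 disconnects 2 from 3; removing 5—8 disconnects 5 from 8; removing 7—6 disconnects 7 from 6; removing 7—5 disconnects 7 from 5 — these are bridges.

2-3, 5-7, 5-8, 6-7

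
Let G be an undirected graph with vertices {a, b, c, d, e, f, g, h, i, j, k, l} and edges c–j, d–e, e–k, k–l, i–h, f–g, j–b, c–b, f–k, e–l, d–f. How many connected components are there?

4

a is isolated — a component by itself.
Starting from h we can reach h, i. That is one component of size 2.
Starting from b we can reach b, c, j. That is one component of size 3.
Starting from d we can reach d, e, f, g, k, l. That is one component of size 6.
Total: 4 components.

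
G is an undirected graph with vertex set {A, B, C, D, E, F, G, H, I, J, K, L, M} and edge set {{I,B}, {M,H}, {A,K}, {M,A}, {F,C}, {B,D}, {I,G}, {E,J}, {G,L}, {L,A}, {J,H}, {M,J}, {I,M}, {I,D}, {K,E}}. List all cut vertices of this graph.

Removing I increases the component count from 2 to 3, so I is a cut vertex.
By contrast removing J leaves 2 components; it is not a cut vertex. No other vertex is a cut vertex either.

I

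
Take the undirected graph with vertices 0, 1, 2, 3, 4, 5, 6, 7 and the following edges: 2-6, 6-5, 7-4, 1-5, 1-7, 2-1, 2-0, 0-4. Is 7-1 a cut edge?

After removing 7-1, the path 7-4-0-2-1 still connects them, so the edge is not a bridge.

No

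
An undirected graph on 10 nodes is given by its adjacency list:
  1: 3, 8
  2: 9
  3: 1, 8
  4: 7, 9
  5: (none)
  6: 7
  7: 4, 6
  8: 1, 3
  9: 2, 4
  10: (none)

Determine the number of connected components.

4

10 is isolated — a component by itself.
5 is isolated — a component by itself.
Starting from 1 we can reach 1, 3, 8. That is one component of size 3.
Starting from 2 we can reach 2, 4, 6, 7, 9. That is one component of size 5.
Total: 4 components.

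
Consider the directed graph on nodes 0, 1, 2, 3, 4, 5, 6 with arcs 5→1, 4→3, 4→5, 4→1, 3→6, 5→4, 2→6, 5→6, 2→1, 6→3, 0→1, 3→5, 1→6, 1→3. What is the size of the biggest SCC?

{1, 3, 4, 5, 6} are all mutually reachable — one SCC of size 5.
{2} is an SCC by itself.
{0} is an SCC by itself.
The largest has 5 vertices.

5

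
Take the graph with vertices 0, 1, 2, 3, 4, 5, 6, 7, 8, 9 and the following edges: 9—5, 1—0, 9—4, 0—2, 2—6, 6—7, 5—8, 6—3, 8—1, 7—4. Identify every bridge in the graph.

3-6

The edges on the cycle 9-5-8-1-0-2-6-7-4-9 are not bridges since each lies on that cycle.
But removing 3—6 disconnects 3 from 6 — this is a bridge.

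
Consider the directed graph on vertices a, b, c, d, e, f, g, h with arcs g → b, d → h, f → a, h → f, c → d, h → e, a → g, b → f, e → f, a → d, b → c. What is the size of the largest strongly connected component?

8

{a, b, c, d, e, f, g, h} are all mutually reachable — one SCC of size 8.
The largest has 8 vertices.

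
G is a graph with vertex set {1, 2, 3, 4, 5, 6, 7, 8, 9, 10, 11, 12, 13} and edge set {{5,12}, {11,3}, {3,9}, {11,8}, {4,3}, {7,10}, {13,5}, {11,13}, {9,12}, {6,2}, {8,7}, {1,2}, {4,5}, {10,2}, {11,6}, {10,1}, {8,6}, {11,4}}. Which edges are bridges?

The edges on the cycle 11-4-3-11 are not bridges since each lies on that cycle.
Every edge lies on some cycle, so there are no bridges.

none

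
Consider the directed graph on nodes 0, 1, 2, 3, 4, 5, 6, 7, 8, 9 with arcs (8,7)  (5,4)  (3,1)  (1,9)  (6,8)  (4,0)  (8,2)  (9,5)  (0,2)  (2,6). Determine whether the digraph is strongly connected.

No

There is no directed path from 6 to 5, so the graph is not strongly connected.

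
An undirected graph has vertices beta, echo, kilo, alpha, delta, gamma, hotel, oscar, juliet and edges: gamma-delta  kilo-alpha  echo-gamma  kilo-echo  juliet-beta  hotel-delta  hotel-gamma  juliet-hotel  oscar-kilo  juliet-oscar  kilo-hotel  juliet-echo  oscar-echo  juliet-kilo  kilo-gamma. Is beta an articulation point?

No

Deleting beta leaves 1 component (was 1), so beta is not a cut vertex.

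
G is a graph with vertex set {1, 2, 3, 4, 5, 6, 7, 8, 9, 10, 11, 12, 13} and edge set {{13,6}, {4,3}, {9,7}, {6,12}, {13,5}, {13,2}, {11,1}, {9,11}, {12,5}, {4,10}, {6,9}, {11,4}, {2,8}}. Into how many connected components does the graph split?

Starting from 1 we can reach 1, 2, 3, 4, 5, 6, 7, 8, 9, 10, 11, 12, 13. That is one component of size 13.
Total: 1 component.

1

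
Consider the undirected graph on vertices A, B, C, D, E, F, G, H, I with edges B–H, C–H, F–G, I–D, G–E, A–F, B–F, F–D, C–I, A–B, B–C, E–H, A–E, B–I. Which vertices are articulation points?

none

Removing F, for instance, still leaves 1 component. No single vertex removal increases the component count — the graph has no articulation points.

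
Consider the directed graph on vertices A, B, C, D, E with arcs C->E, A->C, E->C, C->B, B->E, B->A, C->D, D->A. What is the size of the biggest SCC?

{A, B, C, D, E} are all mutually reachable — one SCC of size 5.
The largest has 5 vertices.

5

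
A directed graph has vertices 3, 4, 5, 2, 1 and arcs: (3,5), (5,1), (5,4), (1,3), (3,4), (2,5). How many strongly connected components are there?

3

{1, 3, 5} are all mutually reachable — one SCC of size 3.
{4} is an SCC by itself.
{2} is an SCC by itself.
That gives 3 strongly connected components.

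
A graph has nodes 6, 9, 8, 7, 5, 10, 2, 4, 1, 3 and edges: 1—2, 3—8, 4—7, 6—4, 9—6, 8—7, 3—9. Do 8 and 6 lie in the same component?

Yes

From 8 we can reach 3, 4, 6, 7, 8, 9, which includes 6.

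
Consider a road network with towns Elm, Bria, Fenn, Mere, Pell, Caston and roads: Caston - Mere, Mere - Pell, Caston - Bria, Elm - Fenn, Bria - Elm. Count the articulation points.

4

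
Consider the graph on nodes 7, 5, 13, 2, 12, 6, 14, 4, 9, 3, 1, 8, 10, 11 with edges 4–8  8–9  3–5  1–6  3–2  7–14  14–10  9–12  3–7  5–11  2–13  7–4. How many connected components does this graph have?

Starting from 1 we can reach 1, 6. That is one component of size 2.
Starting from 2 we can reach 2, 3, 4, 5, 7, 8, 9, 10, 11, 12, 13, 14. That is one component of size 12.
Total: 2 components.

2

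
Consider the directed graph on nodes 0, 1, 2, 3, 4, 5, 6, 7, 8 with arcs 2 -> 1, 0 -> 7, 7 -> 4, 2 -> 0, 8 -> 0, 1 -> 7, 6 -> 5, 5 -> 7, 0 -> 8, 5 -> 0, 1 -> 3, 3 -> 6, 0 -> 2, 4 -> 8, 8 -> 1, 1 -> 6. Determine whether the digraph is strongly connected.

From 8 we can reach every vertex (0, 1, 2, 3, 4, 5, 6, 7, 8), and every vertex can reach 8 (0, 1, 2, 3, 4, 5, 6, 7, 8). So the whole graph is one strongly connected component.

Yes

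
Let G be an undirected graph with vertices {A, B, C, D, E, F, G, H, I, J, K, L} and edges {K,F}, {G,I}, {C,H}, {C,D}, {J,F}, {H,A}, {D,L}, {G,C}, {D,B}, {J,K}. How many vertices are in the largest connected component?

E is isolated — a component by itself.
Starting from F we can reach F, J, K. That is one component of size 3.
Starting from A we can reach A, B, C, D, G, H, I, L. That is one component of size 8.
The largest has 8 vertices.

8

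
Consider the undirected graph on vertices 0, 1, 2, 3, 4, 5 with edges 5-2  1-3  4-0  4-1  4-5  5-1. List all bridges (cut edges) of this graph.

0-4, 1-3, 2-5

The edges on the cycle 4-5-1-4 are not bridges since each lies on that cycle.
But removing 1-3 disconnects 1 from 3; removing 5-2 disconnects 5 from 2; removing 4-0 disconnects 4 from 0 — these are bridges.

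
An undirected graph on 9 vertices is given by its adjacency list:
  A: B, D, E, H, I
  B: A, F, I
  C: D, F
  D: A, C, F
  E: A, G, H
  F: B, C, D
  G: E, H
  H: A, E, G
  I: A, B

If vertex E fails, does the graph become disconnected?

No

Deleting E leaves 1 component (was 1) (its neighbors A, G, H remain connected to each other), so E is not a cut vertex.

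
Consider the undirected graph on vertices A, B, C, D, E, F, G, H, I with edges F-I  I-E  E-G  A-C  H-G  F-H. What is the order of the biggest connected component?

B is isolated — a component by itself.
D is isolated — a component by itself.
Starting from A we can reach A, C. That is one component of size 2.
Starting from E we can reach E, F, G, H, I. That is one component of size 5.
The largest has 5 vertices.

5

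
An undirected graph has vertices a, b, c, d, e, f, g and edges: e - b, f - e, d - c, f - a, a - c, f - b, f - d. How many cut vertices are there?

Removing f increases the component count from 2 to 3, so f is a cut vertex.
By contrast removing c leaves 2 components; it is not a cut vertex. No other vertex is a cut vertex either.

1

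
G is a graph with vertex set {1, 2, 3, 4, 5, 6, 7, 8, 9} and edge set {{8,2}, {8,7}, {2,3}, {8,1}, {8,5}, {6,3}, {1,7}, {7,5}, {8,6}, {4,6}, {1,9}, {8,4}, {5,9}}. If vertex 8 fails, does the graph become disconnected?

Yes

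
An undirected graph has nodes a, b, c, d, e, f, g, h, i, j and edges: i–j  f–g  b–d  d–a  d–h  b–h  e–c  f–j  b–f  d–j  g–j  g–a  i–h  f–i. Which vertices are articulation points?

Removing f, for instance, still leaves 2 components. No single vertex removal increases the component count — the graph has no articulation points.

none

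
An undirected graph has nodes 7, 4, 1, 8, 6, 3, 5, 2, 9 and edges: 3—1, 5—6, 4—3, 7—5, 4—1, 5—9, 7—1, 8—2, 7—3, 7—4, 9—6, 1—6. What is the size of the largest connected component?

7

Starting from 2 we can reach 2, 8. That is one component of size 2.
Starting from 1 we can reach 1, 3, 4, 5, 6, 7, 9. That is one component of size 7.
The largest has 7 vertices.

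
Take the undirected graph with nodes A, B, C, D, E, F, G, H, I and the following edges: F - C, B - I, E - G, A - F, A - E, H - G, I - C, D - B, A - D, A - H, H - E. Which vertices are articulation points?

Removing A increases the component count from 1 to 2, so A is a cut vertex.
By contrast removing G leaves 1 component; it is not a cut vertex. No other vertex is a cut vertex either.

A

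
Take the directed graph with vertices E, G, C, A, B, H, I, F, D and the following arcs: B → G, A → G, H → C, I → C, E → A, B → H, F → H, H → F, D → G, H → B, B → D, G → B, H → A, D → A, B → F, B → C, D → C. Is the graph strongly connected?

There is no directed path from D to E, so the graph is not strongly connected.

No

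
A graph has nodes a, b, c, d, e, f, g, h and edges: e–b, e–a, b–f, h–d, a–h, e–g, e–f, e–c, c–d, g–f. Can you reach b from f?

From f we can reach a, b, c, d, e, f, g, h, which includes b.

Yes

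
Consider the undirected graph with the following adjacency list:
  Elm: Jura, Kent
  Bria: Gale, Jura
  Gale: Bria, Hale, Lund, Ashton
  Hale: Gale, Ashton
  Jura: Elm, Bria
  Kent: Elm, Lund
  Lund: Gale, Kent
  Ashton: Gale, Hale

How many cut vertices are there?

1

Removing Gale increases the component count from 1 to 2, so Gale is a cut vertex.
By contrast removing Bria leaves 1 component; it is not a cut vertex. No other vertex is a cut vertex either.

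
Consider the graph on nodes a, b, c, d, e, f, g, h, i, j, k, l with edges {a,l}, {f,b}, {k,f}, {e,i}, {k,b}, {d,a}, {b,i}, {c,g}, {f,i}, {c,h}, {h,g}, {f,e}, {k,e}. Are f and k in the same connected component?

Yes

From f we can reach b, e, f, i, k, which includes k.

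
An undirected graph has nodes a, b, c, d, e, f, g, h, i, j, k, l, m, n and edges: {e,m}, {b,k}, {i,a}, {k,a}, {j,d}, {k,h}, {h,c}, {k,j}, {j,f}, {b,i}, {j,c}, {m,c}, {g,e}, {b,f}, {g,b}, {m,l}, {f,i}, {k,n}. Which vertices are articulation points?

j, k, m

Removing j increases the component count from 1 to 2, so j is a cut vertex.
Removing k increases the component count from 1 to 2, so k is a cut vertex.
Removing m increases the component count from 1 to 2, so m is a cut vertex.
By contrast removing c leaves 1 component; it is not a cut vertex. No other vertex is a cut vertex either.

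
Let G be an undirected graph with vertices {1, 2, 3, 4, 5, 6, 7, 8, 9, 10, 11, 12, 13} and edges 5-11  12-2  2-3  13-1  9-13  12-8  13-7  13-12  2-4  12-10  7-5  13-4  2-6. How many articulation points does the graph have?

5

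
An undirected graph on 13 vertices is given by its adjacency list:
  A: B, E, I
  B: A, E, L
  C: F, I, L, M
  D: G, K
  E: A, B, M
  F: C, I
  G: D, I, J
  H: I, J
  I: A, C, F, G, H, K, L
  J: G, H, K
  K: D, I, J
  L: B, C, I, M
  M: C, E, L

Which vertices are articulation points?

Removing I increases the component count from 1 to 2, so I is a cut vertex.
By contrast removing A leaves 1 component; it is not a cut vertex. No other vertex is a cut vertex either.

I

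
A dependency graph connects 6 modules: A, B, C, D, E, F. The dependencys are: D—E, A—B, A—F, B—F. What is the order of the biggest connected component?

3

C is isolated — a component by itself.
Starting from D we can reach D, E. That is one component of size 2.
Starting from A we can reach A, B, F. That is one component of size 3.
The largest has 3 vertices.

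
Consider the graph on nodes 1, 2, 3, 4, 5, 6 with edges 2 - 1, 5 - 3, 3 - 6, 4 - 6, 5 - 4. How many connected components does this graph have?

Starting from 1 we can reach 1, 2. That is one component of size 2.
Starting from 3 we can reach 3, 4, 5, 6. That is one component of size 4.
Total: 2 components.

2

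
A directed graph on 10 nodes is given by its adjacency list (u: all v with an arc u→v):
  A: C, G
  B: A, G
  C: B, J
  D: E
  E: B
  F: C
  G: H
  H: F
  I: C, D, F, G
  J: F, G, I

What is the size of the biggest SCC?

10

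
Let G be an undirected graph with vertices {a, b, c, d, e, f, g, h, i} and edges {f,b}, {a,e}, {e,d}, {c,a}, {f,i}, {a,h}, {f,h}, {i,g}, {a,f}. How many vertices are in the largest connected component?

Starting from a we can reach a, b, c, d, e, f, g, h, i. That is one component of size 9.
The largest has 9 vertices.

9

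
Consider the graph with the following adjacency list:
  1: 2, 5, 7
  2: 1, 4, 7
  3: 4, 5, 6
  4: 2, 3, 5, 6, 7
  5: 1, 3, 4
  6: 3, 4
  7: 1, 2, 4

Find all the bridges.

none

The edges on the cycle 4-5-1-7-4 are not bridges since each lies on that cycle.
Every edge lies on some cycle, so there are no bridges.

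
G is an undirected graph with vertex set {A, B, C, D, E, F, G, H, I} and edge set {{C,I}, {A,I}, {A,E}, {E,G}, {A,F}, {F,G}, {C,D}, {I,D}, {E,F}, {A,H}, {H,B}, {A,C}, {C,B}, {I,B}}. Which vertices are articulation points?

Removing A increases the component count from 1 to 2, so A is a cut vertex.
By contrast removing E leaves 1 component; it is not a cut vertex. No other vertex is a cut vertex either.

A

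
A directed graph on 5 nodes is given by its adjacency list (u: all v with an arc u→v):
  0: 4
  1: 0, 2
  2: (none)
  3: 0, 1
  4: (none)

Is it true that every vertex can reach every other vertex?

There is no directed path from 4 to 3, so the graph is not strongly connected.

No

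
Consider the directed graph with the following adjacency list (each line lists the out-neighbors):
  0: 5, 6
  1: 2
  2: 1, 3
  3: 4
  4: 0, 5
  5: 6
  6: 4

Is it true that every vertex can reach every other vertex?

There is no directed path from 3 to 2, so the graph is not strongly connected.

No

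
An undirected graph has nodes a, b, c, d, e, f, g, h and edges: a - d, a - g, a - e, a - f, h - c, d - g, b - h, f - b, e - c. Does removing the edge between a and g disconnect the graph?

No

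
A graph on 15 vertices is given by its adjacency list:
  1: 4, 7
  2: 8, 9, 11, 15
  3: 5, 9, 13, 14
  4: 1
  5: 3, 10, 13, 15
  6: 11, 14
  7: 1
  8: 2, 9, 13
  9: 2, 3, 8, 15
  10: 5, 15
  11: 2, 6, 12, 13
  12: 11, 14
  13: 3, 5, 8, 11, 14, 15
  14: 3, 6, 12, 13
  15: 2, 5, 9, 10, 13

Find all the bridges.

The edges on the cycle 5-13-8-2-15-10-5 are not bridges since each lies on that cycle.
But removing 1-4 disconnects 1 from 4; removing 7-1 disconnects 7 from 1 — these are bridges.

1-4, 1-7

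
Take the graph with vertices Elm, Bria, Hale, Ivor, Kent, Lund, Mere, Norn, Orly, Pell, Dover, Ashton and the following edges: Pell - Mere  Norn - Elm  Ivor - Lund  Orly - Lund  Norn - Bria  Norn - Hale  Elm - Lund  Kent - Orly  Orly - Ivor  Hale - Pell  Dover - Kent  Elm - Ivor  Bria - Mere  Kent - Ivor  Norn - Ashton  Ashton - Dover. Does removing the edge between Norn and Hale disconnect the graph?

No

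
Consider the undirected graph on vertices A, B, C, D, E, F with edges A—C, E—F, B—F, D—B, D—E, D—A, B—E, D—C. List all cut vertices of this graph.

Removing D increases the component count from 1 to 2, so D is a cut vertex.
By contrast removing B leaves 1 component; it is not a cut vertex. No other vertex is a cut vertex either.

D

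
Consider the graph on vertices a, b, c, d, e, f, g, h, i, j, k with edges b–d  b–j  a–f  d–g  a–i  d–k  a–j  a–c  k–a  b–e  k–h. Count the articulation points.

Removing a increases the component count from 1 to 4, so a is a cut vertex.
Removing b increases the component count from 1 to 2, so b is a cut vertex.
Removing d increases the component count from 1 to 2, so d is a cut vertex.
Likewise k is a cut vertex.
By contrast removing i leaves 1 component; it is not a cut vertex. No other vertex is a cut vertex either.

4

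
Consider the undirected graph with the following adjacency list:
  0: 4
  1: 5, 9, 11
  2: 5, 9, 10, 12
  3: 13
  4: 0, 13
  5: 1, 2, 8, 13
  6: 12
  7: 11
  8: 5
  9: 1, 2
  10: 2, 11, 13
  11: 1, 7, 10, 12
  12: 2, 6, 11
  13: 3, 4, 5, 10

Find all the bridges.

The edges on the cycle 10-11-12-2-10 are not bridges since each lies on that cycle.
But removing 0-4 disconnects 0 from 4; removing 12-6 disconnects 12 from 6; removing 7-11 disconnects 7 from 11; removing 5-8 disconnects 5 from 8 — these are bridges.
In total 6 edges are bridges.

0-4, 11-7, 12-6, 13-3, 13-4, 5-8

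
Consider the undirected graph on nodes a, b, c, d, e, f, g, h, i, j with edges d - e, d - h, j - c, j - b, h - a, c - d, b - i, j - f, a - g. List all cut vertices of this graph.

a, b, c, d, h, j

Removing a increases the component count from 1 to 2, so a is a cut vertex.
Removing b increases the component count from 1 to 2, so b is a cut vertex.
Removing c increases the component count from 1 to 2, so c is a cut vertex.
Likewise d, h, j are cut vertices.
By contrast removing f leaves 1 component; it is not a cut vertex. No other vertex is a cut vertex either.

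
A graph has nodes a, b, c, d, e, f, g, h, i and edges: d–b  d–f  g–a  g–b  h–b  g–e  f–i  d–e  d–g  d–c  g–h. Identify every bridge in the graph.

The edges on the cycle g-h-b-g are not bridges since each lies on that cycle.
But removing i–f disconnects i from f; removing g–a disconnects g from a; removing d–c disconnects d from c; removing d–f disconnects d from f — these are bridges.

a-g, c-d, d-f, f-i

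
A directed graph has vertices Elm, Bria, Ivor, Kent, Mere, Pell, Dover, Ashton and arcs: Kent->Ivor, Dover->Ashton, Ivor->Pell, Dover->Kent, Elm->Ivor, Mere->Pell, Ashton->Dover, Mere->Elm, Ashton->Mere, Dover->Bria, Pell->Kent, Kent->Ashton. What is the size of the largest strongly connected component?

7

{Elm, Ivor, Kent, Mere, Pell, Dover, Ashton} are all mutually reachable — one SCC of size 7.
{Bria} is an SCC by itself.
The largest has 7 vertices.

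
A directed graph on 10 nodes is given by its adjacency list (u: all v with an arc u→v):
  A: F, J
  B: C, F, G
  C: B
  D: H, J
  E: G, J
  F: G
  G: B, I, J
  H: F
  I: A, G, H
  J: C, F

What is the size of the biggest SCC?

{A, B, C, F, G, H, I, J} are all mutually reachable — one SCC of size 8.
{D} is an SCC by itself.
{E} is an SCC by itself.
The largest has 8 vertices.

8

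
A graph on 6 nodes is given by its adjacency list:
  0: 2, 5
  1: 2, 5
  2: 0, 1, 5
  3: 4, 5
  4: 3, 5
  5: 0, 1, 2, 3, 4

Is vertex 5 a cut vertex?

Deleting 5 raises the number of components from 1 to 2, so 5 is a cut vertex.

Yes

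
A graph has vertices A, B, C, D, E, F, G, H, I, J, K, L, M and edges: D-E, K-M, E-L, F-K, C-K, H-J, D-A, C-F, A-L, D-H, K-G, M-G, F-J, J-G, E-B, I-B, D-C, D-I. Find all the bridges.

none

The edges on the cycle D-I-B-E-D are not bridges since each lies on that cycle.
Every edge lies on some cycle, so there are no bridges.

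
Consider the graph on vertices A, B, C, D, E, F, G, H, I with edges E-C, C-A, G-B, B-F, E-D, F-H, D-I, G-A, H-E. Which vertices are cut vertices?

D, E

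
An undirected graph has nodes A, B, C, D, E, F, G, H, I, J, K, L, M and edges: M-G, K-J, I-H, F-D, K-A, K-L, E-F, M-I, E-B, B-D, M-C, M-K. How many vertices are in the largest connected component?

9

Starting from B we can reach B, D, E, F. That is one component of size 4.
Starting from A we can reach A, C, G, H, I, J, K, L, M. That is one component of size 9.
The largest has 9 vertices.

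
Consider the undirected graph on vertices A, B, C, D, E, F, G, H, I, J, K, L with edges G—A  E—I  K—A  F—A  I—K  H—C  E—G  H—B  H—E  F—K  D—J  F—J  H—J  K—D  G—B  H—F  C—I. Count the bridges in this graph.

0

The edges on the cycle H-E-G-B-H are not bridges since each lies on that cycle.
Every edge lies on some cycle, so there are no bridges.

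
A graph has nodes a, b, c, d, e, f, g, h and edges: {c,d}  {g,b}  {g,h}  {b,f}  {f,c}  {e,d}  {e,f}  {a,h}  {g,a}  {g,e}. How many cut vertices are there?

1

Removing g increases the component count from 1 to 2, so g is a cut vertex.
By contrast removing b leaves 1 component; it is not a cut vertex. No other vertex is a cut vertex either.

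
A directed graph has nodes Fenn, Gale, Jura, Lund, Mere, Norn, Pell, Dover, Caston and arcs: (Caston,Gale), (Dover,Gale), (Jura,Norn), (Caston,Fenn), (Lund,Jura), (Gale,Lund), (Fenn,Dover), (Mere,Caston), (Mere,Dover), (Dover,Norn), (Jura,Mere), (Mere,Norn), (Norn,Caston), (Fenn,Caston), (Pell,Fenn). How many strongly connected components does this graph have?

2

{Fenn, Gale, Jura, Lund, Mere, Norn, Dover, Caston} are all mutually reachable — one SCC of size 8.
{Pell} is an SCC by itself.
That gives 2 strongly connected components.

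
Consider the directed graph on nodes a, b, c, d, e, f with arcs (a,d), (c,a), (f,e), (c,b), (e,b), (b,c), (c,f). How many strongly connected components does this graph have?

3

{b, c, e, f} are all mutually reachable — one SCC of size 4.
{d} is an SCC by itself.
{a} is an SCC by itself.
That gives 3 strongly connected components.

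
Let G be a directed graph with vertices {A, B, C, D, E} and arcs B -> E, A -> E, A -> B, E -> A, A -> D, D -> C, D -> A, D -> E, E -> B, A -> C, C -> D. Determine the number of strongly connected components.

1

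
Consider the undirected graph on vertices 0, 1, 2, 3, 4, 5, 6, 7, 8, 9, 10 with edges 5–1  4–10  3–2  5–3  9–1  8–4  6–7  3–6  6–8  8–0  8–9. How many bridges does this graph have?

The edges on the cycle 5-3-6-8-9-1-5 are not bridges since each lies on that cycle.
But removing 6–7 disconnects 6 from 7; removing 0–8 disconnects 0 from 8; removing 4–10 disconnects 4 from 10; removing 8–4 disconnects 8 from 4 — these are bridges.
In total 5 edges are bridges.

5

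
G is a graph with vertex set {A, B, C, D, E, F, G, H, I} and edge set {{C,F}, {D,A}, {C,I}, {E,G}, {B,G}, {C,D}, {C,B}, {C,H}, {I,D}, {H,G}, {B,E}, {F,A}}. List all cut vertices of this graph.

Removing C increases the component count from 1 to 2, so C is a cut vertex.
By contrast removing I leaves 1 component; it is not a cut vertex. No other vertex is a cut vertex either.

C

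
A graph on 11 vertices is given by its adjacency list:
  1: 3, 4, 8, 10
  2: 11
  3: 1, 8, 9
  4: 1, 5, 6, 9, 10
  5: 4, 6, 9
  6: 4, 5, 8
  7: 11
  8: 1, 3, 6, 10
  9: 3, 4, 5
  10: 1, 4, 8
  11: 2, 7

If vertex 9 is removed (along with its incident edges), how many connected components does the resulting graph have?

2

With 9 gone, the remaining components are: {2, 7, 11}; {1, 3, 4, 5, 6, 8, 10}.
That is 2 components.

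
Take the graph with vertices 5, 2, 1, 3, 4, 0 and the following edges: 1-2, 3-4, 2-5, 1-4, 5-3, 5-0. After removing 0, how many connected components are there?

With 0 gone, the remaining components are: {1, 2, 3, 4, 5}.
That is 1 component.

1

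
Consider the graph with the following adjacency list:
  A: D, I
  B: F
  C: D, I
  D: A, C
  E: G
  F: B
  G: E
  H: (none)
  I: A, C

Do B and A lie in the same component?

The component containing B is {B, F}, and A is not in it.

No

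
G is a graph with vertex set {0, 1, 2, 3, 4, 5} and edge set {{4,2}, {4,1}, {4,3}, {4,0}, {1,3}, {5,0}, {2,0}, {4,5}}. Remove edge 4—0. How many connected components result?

4 and 0 are still connected via 4-2-0, so the component count stays at 1.

1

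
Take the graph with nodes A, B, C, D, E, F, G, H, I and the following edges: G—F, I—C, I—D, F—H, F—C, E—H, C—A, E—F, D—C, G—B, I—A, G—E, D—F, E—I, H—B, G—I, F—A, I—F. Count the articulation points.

Removing I, for instance, still leaves 1 component. No single vertex removal increases the component count — the graph has no articulation points.

0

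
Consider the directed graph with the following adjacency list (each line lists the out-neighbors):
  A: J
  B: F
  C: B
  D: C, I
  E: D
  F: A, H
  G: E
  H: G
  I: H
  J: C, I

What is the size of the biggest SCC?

10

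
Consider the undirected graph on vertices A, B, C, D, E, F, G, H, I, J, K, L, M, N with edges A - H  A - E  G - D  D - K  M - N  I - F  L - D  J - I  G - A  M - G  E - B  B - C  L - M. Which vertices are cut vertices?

Removing A increases the component count from 2 to 4, so A is a cut vertex.
Removing B increases the component count from 2 to 3, so B is a cut vertex.
Removing D increases the component count from 2 to 3, so D is a cut vertex.
Likewise E, G, I, M are cut vertices.
By contrast removing F leaves 2 components; it is not a cut vertex. No other vertex is a cut vertex either.

A, B, D, E, G, I, M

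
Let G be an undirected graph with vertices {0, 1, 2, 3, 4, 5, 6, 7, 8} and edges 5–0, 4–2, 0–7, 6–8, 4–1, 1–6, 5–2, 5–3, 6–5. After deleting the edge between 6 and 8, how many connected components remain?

Before removal there is 1 component.
6–8 is a bridge — removing it separates 6's side from 8's side.
After removal: 2 components.

2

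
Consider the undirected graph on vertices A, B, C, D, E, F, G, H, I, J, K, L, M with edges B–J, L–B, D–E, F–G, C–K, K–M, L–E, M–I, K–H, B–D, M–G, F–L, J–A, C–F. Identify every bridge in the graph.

A-J, B-J, F-L, H-K, I-M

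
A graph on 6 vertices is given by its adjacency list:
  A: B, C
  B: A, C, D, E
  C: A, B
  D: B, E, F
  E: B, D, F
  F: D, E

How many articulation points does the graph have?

1

Removing B increases the component count from 1 to 2, so B is a cut vertex.
By contrast removing E leaves 1 component; it is not a cut vertex. No other vertex is a cut vertex either.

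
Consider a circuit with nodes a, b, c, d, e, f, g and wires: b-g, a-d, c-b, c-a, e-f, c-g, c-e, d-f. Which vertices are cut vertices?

Removing c increases the component count from 1 to 2, so c is a cut vertex.
By contrast removing b leaves 1 component; it is not a cut vertex. No other vertex is a cut vertex either.

c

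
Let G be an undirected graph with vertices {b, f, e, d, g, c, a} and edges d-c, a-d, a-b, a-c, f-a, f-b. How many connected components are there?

g is isolated — a component by itself.
e is isolated — a component by itself.
Starting from a we can reach a, b, c, d, f. That is one component of size 5.
Total: 3 components.

3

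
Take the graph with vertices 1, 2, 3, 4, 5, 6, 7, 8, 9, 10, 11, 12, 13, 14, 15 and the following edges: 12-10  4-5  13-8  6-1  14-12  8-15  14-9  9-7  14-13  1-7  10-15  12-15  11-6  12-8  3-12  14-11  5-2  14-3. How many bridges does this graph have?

The edges on the cycle 14-11-6-1-7-9-14 are not bridges since each lies on that cycle.
But removing 5-2 disconnects 5 from 2; removing 4-5 disconnects 4 from 5 — these are bridges.
That makes 2 bridges.

2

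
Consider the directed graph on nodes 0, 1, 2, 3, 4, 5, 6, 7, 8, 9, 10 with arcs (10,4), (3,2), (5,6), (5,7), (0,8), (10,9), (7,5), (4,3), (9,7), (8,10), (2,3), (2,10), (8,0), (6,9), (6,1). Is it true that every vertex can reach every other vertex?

There is no directed path from 2 to 0, so the graph is not strongly connected.

No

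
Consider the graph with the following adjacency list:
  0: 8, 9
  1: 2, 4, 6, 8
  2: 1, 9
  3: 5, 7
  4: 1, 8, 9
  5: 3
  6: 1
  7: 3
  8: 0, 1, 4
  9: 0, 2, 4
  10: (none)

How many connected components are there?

10 is isolated — a component by itself.
Starting from 3 we can reach 3, 5, 7. That is one component of size 3.
Starting from 0 we can reach 0, 1, 2, 4, 6, 8, 9. That is one component of size 7.
Total: 3 components.

3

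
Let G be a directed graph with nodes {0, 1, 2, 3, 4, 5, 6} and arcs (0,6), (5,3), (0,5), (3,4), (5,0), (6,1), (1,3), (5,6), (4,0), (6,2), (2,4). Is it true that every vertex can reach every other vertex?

From 3 we can reach every vertex (0, 1, 2, 3, 4, 5, 6), and every vertex can reach 3 (0, 1, 2, 3, 4, 5, 6). So the whole graph is one strongly connected component.

Yes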